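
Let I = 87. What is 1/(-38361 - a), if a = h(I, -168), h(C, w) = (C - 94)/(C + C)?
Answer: -174/6674807 ≈ -2.6068e-5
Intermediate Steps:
h(C, w) = (-94 + C)/(2*C) (h(C, w) = (-94 + C)/((2*C)) = (-94 + C)*(1/(2*C)) = (-94 + C)/(2*C))
a = -7/174 (a = (½)*(-94 + 87)/87 = (½)*(1/87)*(-7) = -7/174 ≈ -0.040230)
1/(-38361 - a) = 1/(-38361 - 1*(-7/174)) = 1/(-38361 + 7/174) = 1/(-6674807/174) = -174/6674807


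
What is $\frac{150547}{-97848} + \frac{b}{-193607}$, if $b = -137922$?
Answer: $- \frac{103652723}{125457336} \approx -0.8262$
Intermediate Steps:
$\frac{150547}{-97848} + \frac{b}{-193607} = \frac{150547}{-97848} - \frac{137922}{-193607} = 150547 \left(- \frac{1}{97848}\right) - - \frac{137922}{193607} = - \frac{997}{648} + \frac{137922}{193607} = - \frac{103652723}{125457336}$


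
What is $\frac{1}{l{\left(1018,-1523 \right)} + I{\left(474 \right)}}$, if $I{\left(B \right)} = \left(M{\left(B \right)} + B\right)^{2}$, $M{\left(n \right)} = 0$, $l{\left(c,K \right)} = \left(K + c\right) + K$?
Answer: $\frac{1}{222648} \approx 4.4914 \cdot 10^{-6}$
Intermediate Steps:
$l{\left(c,K \right)} = c + 2 K$
$I{\left(B \right)} = B^{2}$ ($I{\left(B \right)} = \left(0 + B\right)^{2} = B^{2}$)
$\frac{1}{l{\left(1018,-1523 \right)} + I{\left(474 \right)}} = \frac{1}{\left(1018 + 2 \left(-1523\right)\right) + 474^{2}} = \frac{1}{\left(1018 - 3046\right) + 224676} = \frac{1}{-2028 + 224676} = \frac{1}{222648}$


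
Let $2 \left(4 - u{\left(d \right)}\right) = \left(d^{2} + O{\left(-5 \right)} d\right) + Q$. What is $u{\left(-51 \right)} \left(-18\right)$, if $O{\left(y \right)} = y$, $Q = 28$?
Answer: $25884$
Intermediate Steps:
$u{\left(d \right)} = -10 - \frac{d^{2}}{2} + \frac{5 d}{2}$ ($u{\left(d \right)} = 4 - \frac{\left(d^{2} - 5 d\right) + 28}{2} = 4 - \frac{28 + d^{2} - 5 d}{2} = 4 - \left(14 + \frac{d^{2}}{2} - \frac{5 d}{2}\right) = -10 - \frac{d^{2}}{2} + \frac{5 d}{2}$)
$u{\left(-51 \right)} \left(-18\right) = \left(-10 - \frac{\left(-51\right)^{2}}{2} + \frac{5}{2} \left(-51\right)\right) \left(-18\right) = \left(-10 - \frac{2601}{2} - \frac{255}{2}\right) \left(-18\right) = \left(-1438\right) \left(-18\right) = 25884$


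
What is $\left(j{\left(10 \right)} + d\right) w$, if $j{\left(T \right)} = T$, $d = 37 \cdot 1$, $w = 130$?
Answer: $6110$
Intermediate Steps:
$d = 37$
$\left(j{\left(10 \right)} + d\right) w = \left(10 + 37\right) 130 = 47 \cdot 130 = 6110$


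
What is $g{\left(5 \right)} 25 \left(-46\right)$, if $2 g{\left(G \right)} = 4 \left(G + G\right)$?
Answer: $-23000$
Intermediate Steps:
$g{\left(G \right)} = 4 G$ ($g{\left(G \right)} = \frac{4 \left(G + G\right)}{2} = \frac{4 \cdot 2 G}{2} = \frac{8 G}{2} = 4 G$)
$g{\left(5 \right)} 25 \left(-46\right) = 4 \cdot 5 \cdot 25 \left(-46\right) = 20 \cdot 25 \left(-46\right) = 500 \left(-46\right) = -23000$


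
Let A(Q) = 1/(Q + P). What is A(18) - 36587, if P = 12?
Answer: -1097609/30 ≈ -36587.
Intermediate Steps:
A(Q) = 1/(12 + Q) (A(Q) = 1/(Q + 12) = 1/(12 + Q))
A(18) - 36587 = 1/(12 + 18) - 36587 = 1/30 - 36587 = -1097609/30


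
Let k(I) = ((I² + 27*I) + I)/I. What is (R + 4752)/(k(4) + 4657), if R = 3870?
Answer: 958/521 ≈ 1.8388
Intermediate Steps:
k(I) = (I² + 28*I)/I
(R + 4752)/(k(4) + 4657) = (3870 + 4752)/((28 + 4) + 4657) = 8622/(32 + 4657) = 8622/4689 = 8622*(1/4689) = 958/521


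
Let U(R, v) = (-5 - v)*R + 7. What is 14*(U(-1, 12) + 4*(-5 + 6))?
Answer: 392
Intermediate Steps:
U(R, v) = 7 + R*(-5 - v) (U(R, v) = R*(-5 - v) + 7 = 7 + R*(-5 - v))
14*(U(-1, 12) + 4*(-5 + 6)) = 14*((7 - 5*(-1) - 1*(-1)*12) + 4*(-5 + 6)) = 14*((7 + 5 + 12) + 4*1) = 14*(24 + 4) = 14*28 = 392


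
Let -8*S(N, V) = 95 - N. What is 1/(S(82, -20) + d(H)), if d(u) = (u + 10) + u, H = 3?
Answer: 8/115 ≈ 0.069565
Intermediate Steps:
S(N, V) = -95/8 + N/8 (S(N, V) = -(95 - N)/8 = -95/8 + N/8)
d(u) = 10 + 2*u (d(u) = (10 + u) + u = 10 + 2*u)
1/(S(82, -20) + d(H)) = 1/((-95/8 + (⅛)*82) + (10 + 2*3)) = 1/((-95/8 + 41/4) + (10 + 6)) = 1/(-13/8 + 16) = 1/(115/8) = 8/115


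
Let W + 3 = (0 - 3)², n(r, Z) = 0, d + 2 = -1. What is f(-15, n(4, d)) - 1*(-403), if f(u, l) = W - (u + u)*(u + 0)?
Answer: -41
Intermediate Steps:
d = -3 (d = -2 - 1 = -3)
W = 6 (W = -3 + (0 - 3)² = -3 + (-3)² = -3 + 9 = 6)
f(u, l) = 6 - 2*u² (f(u, l) = 6 - (u + u)*(u + 0) = 6 - 2*u*u = 6 - 2*u²)
f(-15, n(4, d)) - 1*(-403) = (6 - 2*(-15)²) - 1*(-403) = (6 - 2*225) + 403 = (6 - 450) + 403 = -444 + 403 = -41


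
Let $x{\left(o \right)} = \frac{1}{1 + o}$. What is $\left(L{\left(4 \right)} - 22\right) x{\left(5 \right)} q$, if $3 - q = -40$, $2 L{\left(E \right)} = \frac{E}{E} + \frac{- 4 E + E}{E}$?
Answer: $- \frac{989}{6} \approx -164.83$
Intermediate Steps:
$L{\left(E \right)} = -1$ ($L{\left(E \right)} = \frac{\frac{E}{E} + \frac{- 4 E + E}{E}}{2} = \frac{1 + \frac{\left(-3\right) E}{E}}{2} = \frac{1 - 3}{2} = \frac{1}{2} \left(-2\right) = -1$)
$q = 43$ ($q = 3 - -40 = 3 + 40 = 43$)
$\left(L{\left(4 \right)} - 22\right) x{\left(5 \right)} q = \frac{-1 - 22}{1 + 5} \cdot 43 = - \frac{23}{6} \cdot 43 = \left(-23\right) \frac{1}{6} \cdot 43 = \left(- \frac{23}{6}\right) 43 = - \frac{989}{6}$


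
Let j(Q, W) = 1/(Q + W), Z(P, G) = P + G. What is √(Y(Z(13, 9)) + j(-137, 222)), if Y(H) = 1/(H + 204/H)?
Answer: √9349490/14620 ≈ 0.20914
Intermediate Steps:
Z(P, G) = G + P
√(Y(Z(13, 9)) + j(-137, 222)) = √((9 + 13)/(204 + (9 + 13)²) + 1/(-137 + 222)) = √(22/(204 + 22²) + 1/85) = √(22/(204 + 484) + 1/85) = √(22/688 + 1/85) = √(22*(1/688) + 1/85) = √(11/344 + 1/85) = √(1279/29240) = √9349490/14620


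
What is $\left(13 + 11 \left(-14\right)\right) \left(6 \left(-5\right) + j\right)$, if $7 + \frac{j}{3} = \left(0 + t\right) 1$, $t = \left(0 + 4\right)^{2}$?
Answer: $423$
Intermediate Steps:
$t = 16$ ($t = 4^{2} = 16$)
$j = 27$ ($j = -21 + 3 \left(0 + 16\right) 1 = -21 + 3 \cdot 16 \cdot 1 = -21 + 3 \cdot 16 = -21 + 48 = 27$)
$\left(13 + 11 \left(-14\right)\right) \left(6 \left(-5\right) + j\right) = \left(13 + 11 \left(-14\right)\right) \left(6 \left(-5\right) + 27\right) = \left(13 - 154\right) \left(-30 + 27\right) = \left(-141\right) \left(-3\right) = 423$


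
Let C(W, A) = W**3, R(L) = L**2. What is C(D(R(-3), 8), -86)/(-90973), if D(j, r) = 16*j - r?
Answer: -2515456/90973 ≈ -27.651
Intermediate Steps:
D(j, r) = -r + 16*j
C(D(R(-3), 8), -86)/(-90973) = (-1*8 + 16*(-3)**2)**3/(-90973) = (-8 + 16*9)**3*(-1/90973) = (-8 + 144)**3*(-1/90973) = 136**3*(-1/90973) = 2515456*(-1/90973) = -2515456/90973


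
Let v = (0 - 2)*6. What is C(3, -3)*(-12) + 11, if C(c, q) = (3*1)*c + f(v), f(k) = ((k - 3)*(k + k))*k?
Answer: 51743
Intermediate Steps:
v = -12 (v = -2*6 = -12)
f(k) = 2*k**2*(-3 + k) (f(k) = ((-3 + k)*(2*k))*k = (2*k*(-3 + k))*k = 2*k**2*(-3 + k))
C(c, q) = -4320 + 3*c (C(c, q) = (3*1)*c + 2*(-12)**2*(-3 - 12) = 3*c + 2*144*(-15) = 3*c - 4320 = -4320 + 3*c)
C(3, -3)*(-12) + 11 = (-4320 + 3*3)*(-12) + 11 = (-4320 + 9)*(-12) + 11 = -4311*(-12) + 11 = 51732 + 11 = 51743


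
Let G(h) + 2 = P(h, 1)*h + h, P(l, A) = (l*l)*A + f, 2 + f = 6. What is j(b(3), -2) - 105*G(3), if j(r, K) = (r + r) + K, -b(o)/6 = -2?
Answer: -4178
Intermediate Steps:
f = 4 (f = -2 + 6 = 4)
b(o) = 12 (b(o) = -6*(-2) = 12)
j(r, K) = K + 2*r (j(r, K) = 2*r + K = K + 2*r)
P(l, A) = 4 + A*l**2 (P(l, A) = (l*l)*A + 4 = l**2*A + 4 = A*l**2 + 4 = 4 + A*l**2)
G(h) = -2 + h + h*(4 + h**2) (G(h) = -2 + ((4 + 1*h**2)*h + h) = -2 + ((4 + h**2)*h + h) = -2 + (h*(4 + h**2) + h) = -2 + (h + h*(4 + h**2)) = -2 + h + h*(4 + h**2))
j(b(3), -2) - 105*G(3) = (-2 + 2*12) - 105*(-2 + 3**3 + 5*3) = (-2 + 24) - 105*(-2 + 27 + 15) = 22 - 105*40 = 22 - 4200 = -4178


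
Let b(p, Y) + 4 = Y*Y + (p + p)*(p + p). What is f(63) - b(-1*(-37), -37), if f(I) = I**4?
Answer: 15746120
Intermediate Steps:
b(p, Y) = -4 + Y**2 + 4*p**2 (b(p, Y) = -4 + (Y*Y + (p + p)*(p + p)) = -4 + (Y**2 + (2*p)*(2*p)) = -4 + (Y**2 + 4*p**2) = -4 + Y**2 + 4*p**2)
f(63) - b(-1*(-37), -37) = 63**4 - (-4 + (-37)**2 + 4*(-1*(-37))**2) = 15752961 - (-4 + 1369 + 4*37**2) = 15752961 - (-4 + 1369 + 4*1369) = 15752961 - (-4 + 1369 + 5476) = 15752961 - 1*6841 = 15752961 - 6841 = 15746120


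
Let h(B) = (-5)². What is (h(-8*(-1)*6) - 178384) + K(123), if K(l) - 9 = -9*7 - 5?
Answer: -178418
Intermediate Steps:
h(B) = 25
K(l) = -59 (K(l) = 9 + (-9*7 - 5) = 9 + (-63 - 5) = 9 - 68 = -59)
(h(-8*(-1)*6) - 178384) + K(123) = (25 - 178384) - 59 = -178359 - 59 = -178418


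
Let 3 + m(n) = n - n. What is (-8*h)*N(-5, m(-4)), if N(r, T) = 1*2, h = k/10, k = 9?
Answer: -72/5 ≈ -14.400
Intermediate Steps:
m(n) = -3 (m(n) = -3 + (n - n) = -3 + 0 = -3)
h = 9/10 ≈ 0.90000
N(r, T) = 2
(-8*h)*N(-5, m(-4)) = -8*9/10*2 = -36/5*2 = -72/5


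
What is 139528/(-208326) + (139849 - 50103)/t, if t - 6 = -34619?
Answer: -11762953930/3605393919 ≈ -3.2626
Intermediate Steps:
t = -34613 (t = 6 - 34619 = -34613)
139528/(-208326) + (139849 - 50103)/t = 139528/(-208326) + (139849 - 50103)/(-34613) = 139528*(-1/208326) + 89746*(-1/34613) = -69764/104163 - 89746/34613 = -11762953930/3605393919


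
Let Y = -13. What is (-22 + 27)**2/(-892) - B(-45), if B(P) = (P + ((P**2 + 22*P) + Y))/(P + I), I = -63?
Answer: 54299/6021 ≈ 9.0183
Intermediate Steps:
B(P) = (-13 + P**2 + 23*P)/(-63 + P) (B(P) = (P + ((P**2 + 22*P) - 13))/(P - 63) = (P + (-13 + P**2 + 22*P))/(-63 + P) = (-13 + P**2 + 23*P)/(-63 + P))
(-22 + 27)**2/(-892) - B(-45) = (-22 + 27)**2/(-892) - (-13 + (-45)**2 + 23*(-45))/(-63 - 45) = 5**2*(-1/892) - (-13 + 2025 - 1035)/(-108) = 25*(-1/892) - (-1)*977/108 = -25/892 - 1*(-977/108) = -25/892 + 977/108 = 54299/6021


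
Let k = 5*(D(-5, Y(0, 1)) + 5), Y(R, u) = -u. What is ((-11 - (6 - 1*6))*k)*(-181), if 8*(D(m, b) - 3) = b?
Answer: 627165/8 ≈ 78396.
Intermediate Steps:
D(m, b) = 3 + b/8
k = 315/8 (k = 5*((3 + (-1*1)/8) + 5) = 5*((3 + (⅛)*(-1)) + 5) = 5*((3 - ⅛) + 5) = 5*(23/8 + 5) = 5*(63/8) = 315/8 ≈ 39.375)
((-11 - (6 - 1*6))*k)*(-181) = ((-11 - (6 - 1*6))*(315/8))*(-181) = ((-11 - (6 - 6))*(315/8))*(-181) = ((-11 - 1*0)*(315/8))*(-181) = ((-11 + 0)*(315/8))*(-181) = -11*315/8*(-181) = -3465/8*(-181) = 627165/8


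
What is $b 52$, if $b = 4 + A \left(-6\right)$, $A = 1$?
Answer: $-104$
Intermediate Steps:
$b = -2$ ($b = 4 + 1 \left(-6\right) = 4 - 6 = -2$)
$b 52 = \left(-2\right) 52 = -104$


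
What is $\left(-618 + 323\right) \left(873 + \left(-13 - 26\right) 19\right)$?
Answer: $-38940$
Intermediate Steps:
$\left(-618 + 323\right) \left(873 + \left(-13 - 26\right) 19\right) = - 295 \left(873 - 741\right) = \left(-295\right) 132 = -38940$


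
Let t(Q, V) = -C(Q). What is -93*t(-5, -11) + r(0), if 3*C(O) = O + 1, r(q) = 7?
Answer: -117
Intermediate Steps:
C(O) = ⅓ + O/3 (C(O) = (O + 1)/3 = (1 + O)/3 = ⅓ + O/3)
t(Q, V) = -⅓ - Q/3 (t(Q, V) = -(⅓ + Q/3) = -⅓ - Q/3)
-93*t(-5, -11) + r(0) = -93*(-⅓ - ⅓*(-5)) + 7 = -93*(-⅓ + 5/3) + 7 = -93*4/3 + 7 = -124 + 7 = -117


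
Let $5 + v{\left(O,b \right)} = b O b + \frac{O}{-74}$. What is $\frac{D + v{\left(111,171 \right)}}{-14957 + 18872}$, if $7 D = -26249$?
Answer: $\frac{9077585}{10962} \approx 828.1$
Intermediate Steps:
$D = - \frac{26249}{7}$ ($D = \frac{1}{7} \left(-26249\right) = - \frac{26249}{7} \approx -3749.9$)
$v{\left(O,b \right)} = -5 - \frac{O}{74} + O b^{2}$ ($v{\left(O,b \right)} = -5 + \left(b O b + \frac{O}{-74}\right) = -5 + \left(O b b + O \left(- \frac{1}{74}\right)\right) = -5 + \left(O b^{2} - \frac{O}{74}\right) = -5 + \left(- \frac{O}{74} + O b^{2}\right) = -5 - \frac{O}{74} + O b^{2}$)
$\frac{D + v{\left(111,171 \right)}}{-14957 + 18872} = \frac{- \frac{26249}{7} - \left(\frac{13}{2} - 3245751\right)}{-14957 + 18872} = \frac{- \frac{26249}{7} - - \frac{6491489}{2}}{3915} = \left(- \frac{26249}{7} - - \frac{6491489}{2}\right) \frac{1}{3915} = \left(- \frac{26249}{7} + \frac{6491489}{2}\right) \frac{1}{3915} = \frac{45387925}{14} \cdot \frac{1}{3915} = \frac{9077585}{10962}$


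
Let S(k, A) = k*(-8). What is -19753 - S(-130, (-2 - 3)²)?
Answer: -20793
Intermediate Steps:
S(k, A) = -8*k
-19753 - S(-130, (-2 - 3)²) = -19753 - (-8)*(-130) = -19753 - 1*1040 = -19753 - 1040 = -20793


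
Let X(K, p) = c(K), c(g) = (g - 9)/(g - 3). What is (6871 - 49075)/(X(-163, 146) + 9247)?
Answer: -3502932/767587 ≈ -4.5636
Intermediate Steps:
c(g) = (-9 + g)/(-3 + g)
X(K, p) = (-9 + K)/(-3 + K)
(6871 - 49075)/(X(-163, 146) + 9247) = (6871 - 49075)/((-9 - 163)/(-3 - 163) + 9247) = -42204/(-172/(-166) + 9247) = -42204/(-1/166*(-172) + 9247) = -42204/(86/83 + 9247) = -42204/767587/83 = -42204*83/767587 = -3502932/767587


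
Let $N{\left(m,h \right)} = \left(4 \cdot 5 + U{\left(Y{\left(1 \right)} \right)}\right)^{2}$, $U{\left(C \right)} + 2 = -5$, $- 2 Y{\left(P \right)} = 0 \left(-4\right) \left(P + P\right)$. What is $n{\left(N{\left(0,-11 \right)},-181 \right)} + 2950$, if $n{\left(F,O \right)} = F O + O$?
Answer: $-27820$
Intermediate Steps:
$Y{\left(P \right)} = 0$ ($Y{\left(P \right)} = - \frac{0 \left(-4\right) \left(P + P\right)}{2} = - \frac{0 \cdot 2 P}{2} = \left(- \frac{1}{2}\right) 0 = 0$)
$U{\left(C \right)} = -7$ ($U{\left(C \right)} = -2 - 5 = -7$)
$N{\left(m,h \right)} = 169$ ($N{\left(m,h \right)} = \left(4 \cdot 5 - 7\right)^{2} = \left(20 - 7\right)^{2} = 13^{2} = 169$)
$n{\left(F,O \right)} = O + F O$
$n{\left(N{\left(0,-11 \right)},-181 \right)} + 2950 = - 181 \left(1 + 169\right) + 2950 = \left(-181\right) 170 + 2950 = -30770 + 2950 = -27820$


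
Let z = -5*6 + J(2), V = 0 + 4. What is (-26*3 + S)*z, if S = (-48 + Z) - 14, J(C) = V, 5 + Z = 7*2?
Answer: 3406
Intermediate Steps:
V = 4
Z = 9 (Z = -5 + 7*2 = -5 + 14 = 9)
J(C) = 4
z = -26 (z = -5*6 + 4 = -30 + 4 = -26)
S = -53 (S = (-48 + 9) - 14 = -39 - 14 = -53)
(-26*3 + S)*z = (-26*3 - 53)*(-26) = (-78 - 53)*(-26) = -131*(-26) = 3406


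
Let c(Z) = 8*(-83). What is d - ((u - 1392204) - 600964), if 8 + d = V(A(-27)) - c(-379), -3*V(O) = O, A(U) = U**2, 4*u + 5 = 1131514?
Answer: 6842815/4 ≈ 1.7107e+6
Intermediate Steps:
u = 1131509/4 (u = -5/4 + (1/4)*1131514 = -5/4 + 565757/2 = 1131509/4 ≈ 2.8288e+5)
V(O) = -O/3
c(Z) = -664
d = 413 (d = -8 + (-1/3*(-27)**2 - 1*(-664)) = -8 + (-1/3*729 + 664) = -8 + (-243 + 664) = -8 + 421 = 413)
d - ((u - 1392204) - 600964) = 413 - ((1131509/4 - 1392204) - 600964) = 413 - (-4437307/4 - 600964) = 413 - 1*(-6841163/4) = 413 + 6841163/4 = 6842815/4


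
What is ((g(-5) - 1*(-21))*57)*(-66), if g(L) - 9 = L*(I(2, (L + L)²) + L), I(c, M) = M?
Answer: 1674090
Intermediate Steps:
g(L) = 9 + L*(L + 4*L²) (g(L) = 9 + L*((L + L)² + L) = 9 + L*((2*L)² + L) = 9 + L*(4*L² + L) = 9 + L*(L + 4*L²))
((g(-5) - 1*(-21))*57)*(-66) = (((9 + (-5)² + 4*(-5)³) - 1*(-21))*57)*(-66) = (((9 + 25 + 4*(-125)) + 21)*57)*(-66) = (((9 + 25 - 500) + 21)*57)*(-66) = ((-466 + 21)*57)*(-66) = -445*57*(-66) = -25365*(-66) = 1674090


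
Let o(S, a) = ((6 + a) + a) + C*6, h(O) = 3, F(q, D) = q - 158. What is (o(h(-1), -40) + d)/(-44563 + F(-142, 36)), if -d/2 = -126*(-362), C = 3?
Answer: 13040/6409 ≈ 2.0346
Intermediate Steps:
F(q, D) = -158 + q
d = -91224 (d = -(-252)*(-362) = -2*45612 = -91224)
o(S, a) = 24 + 2*a (o(S, a) = ((6 + a) + a) + 3*6 = (6 + 2*a) + 18 = 24 + 2*a)
(o(h(-1), -40) + d)/(-44563 + F(-142, 36)) = ((24 + 2*(-40)) - 91224)/(-44563 + (-158 - 142)) = ((24 - 80) - 91224)/(-44563 - 300) = (-56 - 91224)/(-44863) = -91280*(-1/44863) = 13040/6409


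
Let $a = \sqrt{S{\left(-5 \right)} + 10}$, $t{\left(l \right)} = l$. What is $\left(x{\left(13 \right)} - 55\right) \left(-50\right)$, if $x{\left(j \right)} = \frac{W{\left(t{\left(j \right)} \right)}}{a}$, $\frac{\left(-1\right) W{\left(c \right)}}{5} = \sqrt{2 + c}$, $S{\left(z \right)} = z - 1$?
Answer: $2750 + 125 \sqrt{15} \approx 3234.1$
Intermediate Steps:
$S{\left(z \right)} = -1 + z$
$a = 2$ ($a = \sqrt{\left(-1 - 5\right) + 10} = \sqrt{-6 + 10} = \sqrt{4} = 2$)
$W{\left(c \right)} = - 5 \sqrt{2 + c}$
$x{\left(j \right)} = - \frac{5 \sqrt{2 + j}}{2}$ ($x{\left(j \right)} = \frac{\left(-5\right) \sqrt{2 + j}}{2} = - 5 \sqrt{2 + j} \frac{1}{2} = - \frac{5 \sqrt{2 + j}}{2}$)
$\left(x{\left(13 \right)} - 55\right) \left(-50\right) = \left(- \frac{5 \sqrt{2 + 13}}{2} - 55\right) \left(-50\right) = \left(- \frac{5 \sqrt{15}}{2} - 55\right) \left(-50\right) = \left(-55 - \frac{5 \sqrt{15}}{2}\right) \left(-50\right) = 2750 + 125 \sqrt{15}$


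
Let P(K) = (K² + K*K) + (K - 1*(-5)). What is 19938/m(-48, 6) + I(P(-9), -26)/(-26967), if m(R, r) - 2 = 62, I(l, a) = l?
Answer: 268828967/862944 ≈ 311.53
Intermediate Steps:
P(K) = 5 + K + 2*K² (P(K) = (K² + K²) + (K + 5) = 2*K² + (5 + K) = 5 + K + 2*K²)
m(R, r) = 64 (m(R, r) = 2 + 62 = 64)
19938/m(-48, 6) + I(P(-9), -26)/(-26967) = 19938/64 + (5 - 9 + 2*(-9)²)/(-26967) = 19938*(1/64) + (5 - 9 + 2*81)*(-1/26967) = 9969/32 + (5 - 9 + 162)*(-1/26967) = 9969/32 + 158*(-1/26967) = 9969/32 - 158/26967 = 268828967/862944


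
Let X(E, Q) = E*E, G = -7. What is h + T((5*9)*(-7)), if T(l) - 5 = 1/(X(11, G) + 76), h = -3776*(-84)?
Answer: 62486234/197 ≈ 3.1719e+5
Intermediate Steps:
h = 317184
X(E, Q) = E²
T(l) = 986/197 (T(l) = 5 + 1/(11² + 76) = 5 + 1/(121 + 76) = 5 + 1/197 = 986/197)
h + T((5*9)*(-7)) = 317184 + 986/197 = 62486234/197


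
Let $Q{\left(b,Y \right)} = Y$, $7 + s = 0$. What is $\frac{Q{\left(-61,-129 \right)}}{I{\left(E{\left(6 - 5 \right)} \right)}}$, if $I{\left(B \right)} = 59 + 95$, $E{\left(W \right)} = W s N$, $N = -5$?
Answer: $- \frac{129}{154} \approx -0.83766$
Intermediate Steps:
$s = -7$ ($s = -7 + 0 = -7$)
$E{\left(W \right)} = 35 W$ ($E{\left(W \right)} = W \left(-7\right) \left(-5\right) = - 7 W \left(-5\right) = 35 W$)
$I{\left(B \right)} = 154$
$\frac{Q{\left(-61,-129 \right)}}{I{\left(E{\left(6 - 5 \right)} \right)}} = - \frac{129}{154}$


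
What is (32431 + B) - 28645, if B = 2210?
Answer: 5996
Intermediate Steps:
(32431 + B) - 28645 = (32431 + 2210) - 28645 = 34641 - 28645 = 5996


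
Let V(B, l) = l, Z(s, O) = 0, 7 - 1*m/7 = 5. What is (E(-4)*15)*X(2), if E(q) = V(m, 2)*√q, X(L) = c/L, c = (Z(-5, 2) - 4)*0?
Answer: 0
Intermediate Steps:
m = 14 (m = 49 - 7*5 = 49 - 35 = 14)
c = 0 (c = (0 - 4)*0 = -4*0 = 0)
X(L) = 0 (X(L) = 0/L = 0)
E(q) = 2*√q
(E(-4)*15)*X(2) = ((2*√(-4))*15)*0 = ((2*(2*I))*15)*0 = ((4*I)*15)*0 = (60*I)*0 = 0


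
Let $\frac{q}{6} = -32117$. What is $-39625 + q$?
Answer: $-232327$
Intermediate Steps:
$q = -192702$ ($q = 6 \left(-32117\right) = -192702$)
$-39625 + q = -39625 - 192702 = -232327$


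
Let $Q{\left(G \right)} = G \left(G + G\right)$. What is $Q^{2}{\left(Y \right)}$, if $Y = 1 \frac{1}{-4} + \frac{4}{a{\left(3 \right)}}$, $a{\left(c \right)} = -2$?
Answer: $\frac{6561}{64} \approx 102.52$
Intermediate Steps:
$Y = - \frac{9}{4}$ ($Y = 1 \frac{1}{-4} + \frac{4}{-2} = 1 \left(- \frac{1}{4}\right) + 4 \left(- \frac{1}{2}\right) = - \frac{1}{4} - 2 = - \frac{9}{4} \approx -2.25$)
$Q{\left(G \right)} = 2 G^{2}$ ($Q{\left(G \right)} = G 2 G = 2 G^{2}$)
$Q^{2}{\left(Y \right)} = \left(2 \left(- \frac{9}{4}\right)^{2}\right)^{2} = \left(2 \cdot \frac{81}{16}\right)^{2} = \left(\frac{81}{8}\right)^{2} = \frac{6561}{64}$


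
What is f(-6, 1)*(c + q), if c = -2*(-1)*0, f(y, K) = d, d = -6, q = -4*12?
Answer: 288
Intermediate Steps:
q = -48
f(y, K) = -6
c = 0 (c = 2*0 = 0)
f(-6, 1)*(c + q) = -6*(0 - 48) = -6*(-48) = 288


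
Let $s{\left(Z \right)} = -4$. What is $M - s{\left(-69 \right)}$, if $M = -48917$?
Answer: $-48913$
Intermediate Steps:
$M - s{\left(-69 \right)} = -48917 - -4 = -48917 + 4 = -48913$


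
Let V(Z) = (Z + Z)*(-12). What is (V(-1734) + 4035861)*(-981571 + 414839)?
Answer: -2310836695164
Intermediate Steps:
V(Z) = -24*Z (V(Z) = (2*Z)*(-12) = -24*Z)
(V(-1734) + 4035861)*(-981571 + 414839) = (-24*(-1734) + 4035861)*(-981571 + 414839) = (41616 + 4035861)*(-566732) = 4077477*(-566732) = -2310836695164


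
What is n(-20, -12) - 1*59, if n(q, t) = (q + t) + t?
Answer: -103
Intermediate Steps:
n(q, t) = q + 2*t
n(-20, -12) - 1*59 = (-20 + 2*(-12)) - 1*59 = (-20 - 24) - 59 = -44 - 59 = -103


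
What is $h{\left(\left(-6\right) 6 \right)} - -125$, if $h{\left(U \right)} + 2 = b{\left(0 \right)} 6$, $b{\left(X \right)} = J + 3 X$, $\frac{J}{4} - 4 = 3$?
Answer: $291$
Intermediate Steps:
$J = 28$ ($J = 16 + 4 \cdot 3 = 16 + 12 = 28$)
$b{\left(X \right)} = 28 + 3 X$
$h{\left(U \right)} = 166$ ($h{\left(U \right)} = -2 + \left(28 + 3 \cdot 0\right) 6 = -2 + \left(28 + 0\right) 6 = -2 + 28 \cdot 6 = -2 + 168 = 166$)
$h{\left(\left(-6\right) 6 \right)} - -125 = 166 - -125 = 166 + 125 = 291$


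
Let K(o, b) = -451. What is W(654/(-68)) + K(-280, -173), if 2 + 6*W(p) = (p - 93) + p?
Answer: -23972/51 ≈ -470.04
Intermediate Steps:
W(p) = -95/6 + p/3 (W(p) = -1/3 + ((p - 93) + p)/6 = -1/3 + ((-93 + p) + p)/6 = -1/3 + (-93 + 2*p)/6 = -1/3 + (-31/2 + p/3) = -95/6 + p/3)
W(654/(-68)) + K(-280, -173) = (-95/6 + (654/(-68))/3) - 451 = (-95/6 + (654*(-1/68))/3) - 451 = (-95/6 + (1/3)*(-327/34)) - 451 = (-95/6 - 109/34) - 451 = -971/51 - 451 = -23972/51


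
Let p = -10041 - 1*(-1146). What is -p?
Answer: 8895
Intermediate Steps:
p = -8895 (p = -10041 + 1146 = -8895)
-p = -1*(-8895) = 8895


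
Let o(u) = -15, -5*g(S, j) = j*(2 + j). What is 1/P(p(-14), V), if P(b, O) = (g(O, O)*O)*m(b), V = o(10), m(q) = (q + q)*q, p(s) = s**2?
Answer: 1/44946720 ≈ 2.2249e-8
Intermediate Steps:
m(q) = 2*q**2 (m(q) = (2*q)*q = 2*q**2)
g(S, j) = -j*(2 + j)/5
V = -15
P(b, O) = -2*O**2*b**2*(2 + O)/5 (P(b, O) = ((-O*(2 + O)/5)*O)*(2*b**2) = (-O**2*(2 + O)/5)*(2*b**2) = -2*O**2*b**2*(2 + O)/5)
1/P(p(-14), V) = 1/((2/5)*(-15)**2*((-14)**2)**2*(-2 - 1*(-15))) = 1/((2/5)*225*196**2*(-2 + 15)) = 1/((2/5)*225*38416*13) = 1/44946720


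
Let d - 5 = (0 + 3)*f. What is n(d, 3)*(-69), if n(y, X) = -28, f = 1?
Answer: 1932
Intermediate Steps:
d = 8 (d = 5 + (0 + 3)*1 = 5 + 3*1 = 5 + 3 = 8)
n(d, 3)*(-69) = -28*(-69) = 1932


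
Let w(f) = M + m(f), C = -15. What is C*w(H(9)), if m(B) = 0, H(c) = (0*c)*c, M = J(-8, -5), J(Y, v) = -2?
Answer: 30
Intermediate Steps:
M = -2
H(c) = 0 (H(c) = 0*c = 0)
w(f) = -2 (w(f) = -2 + 0 = -2)
C*w(H(9)) = -15*(-2) = 30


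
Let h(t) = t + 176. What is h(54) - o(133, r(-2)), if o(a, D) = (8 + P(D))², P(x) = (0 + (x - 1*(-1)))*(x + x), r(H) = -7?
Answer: -8234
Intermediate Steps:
h(t) = 176 + t
P(x) = 2*x*(1 + x) (P(x) = (0 + (x + 1))*(2*x) = (0 + (1 + x))*(2*x) = (1 + x)*(2*x) = 2*x*(1 + x))
o(a, D) = (8 + 2*D*(1 + D))²
h(54) - o(133, r(-2)) = (176 + 54) - 4*(4 - 7*(1 - 7))² = 230 - 4*(4 - 7*(-6))² = 230 - 4*(4 + 42)² = 230 - 4*46² = 230 - 4*2116 = 230 - 1*8464 = 230 - 8464 = -8234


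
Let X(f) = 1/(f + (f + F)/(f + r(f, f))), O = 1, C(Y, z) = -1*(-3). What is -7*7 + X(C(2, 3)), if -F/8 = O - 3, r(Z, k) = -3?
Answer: -49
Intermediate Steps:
C(Y, z) = 3
F = 16 (F = -8*(1 - 3) = -8*(-2) = 16)
X(f) = 1/(f + (16 + f)/(-3 + f)) (X(f) = 1/(f + (f + 16)/(f - 3)) = 1/(f + (16 + f)/(-3 + f)))
-7*7 + X(C(2, 3)) = -7*7 + (-3 + 3)/(16 + 3² - 2*3) = -49 + 0/(16 + 9 - 6) = -49 + 0/19 = -49 + (1/19)*0 = -49 + 0 = -49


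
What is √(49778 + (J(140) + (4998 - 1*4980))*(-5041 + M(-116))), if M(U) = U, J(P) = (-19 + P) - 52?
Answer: I*√398881 ≈ 631.57*I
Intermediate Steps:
J(P) = -71 + P
√(49778 + (J(140) + (4998 - 1*4980))*(-5041 + M(-116))) = √(49778 + ((-71 + 140) + (4998 - 1*4980))*(-5041 - 116)) = √(49778 + (69 + (4998 - 4980))*(-5157)) = √(49778 + (69 + 18)*(-5157)) = √(49778 + 87*(-5157)) = √(49778 - 448659) = √(-398881) = I*√398881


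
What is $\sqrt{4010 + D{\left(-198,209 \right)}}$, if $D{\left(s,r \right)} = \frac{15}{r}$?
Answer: $\frac{\sqrt{175163945}}{209} \approx 63.325$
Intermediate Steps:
$\sqrt{4010 + D{\left(-198,209 \right)}} = \sqrt{4010 + \frac{15}{209}} = \sqrt{\frac{838105}{209}} = \frac{\sqrt{175163945}}{209}$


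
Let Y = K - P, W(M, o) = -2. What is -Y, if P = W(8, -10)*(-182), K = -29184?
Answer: 29548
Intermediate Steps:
P = 364 (P = -2*(-182) = 364)
Y = -29548 (Y = -29184 - 1*364 = -29184 - 364 = -29548)
-Y = -1*(-29548) = 29548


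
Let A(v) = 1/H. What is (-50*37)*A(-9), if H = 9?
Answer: -1850/9 ≈ -205.56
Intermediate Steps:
A(v) = ⅑ (A(v) = 1/9 = ⅑)
(-50*37)*A(-9) = -50*37*(⅑) = -1850*⅑ = -1850/9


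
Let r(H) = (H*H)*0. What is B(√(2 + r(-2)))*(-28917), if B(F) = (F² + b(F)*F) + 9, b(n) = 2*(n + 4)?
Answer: -433755 - 231336*√2 ≈ -7.6091e+5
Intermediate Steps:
b(n) = 8 + 2*n (b(n) = 2*(4 + n) = 8 + 2*n)
r(H) = 0 (r(H) = H²*0 = 0)
B(F) = 9 + F² + F*(8 + 2*F) (B(F) = (F² + (8 + 2*F)*F) + 9 = (F² + F*(8 + 2*F)) + 9 = 9 + F² + F*(8 + 2*F))
B(√(2 + r(-2)))*(-28917) = (9 + 3*(√(2 + 0))² + 8*√(2 + 0))*(-28917) = (9 + 3*(√2)² + 8*√2)*(-28917) = (9 + 3*2 + 8*√2)*(-28917) = (9 + 6 + 8*√2)*(-28917) = (15 + 8*√2)*(-28917) = -433755 - 231336*√2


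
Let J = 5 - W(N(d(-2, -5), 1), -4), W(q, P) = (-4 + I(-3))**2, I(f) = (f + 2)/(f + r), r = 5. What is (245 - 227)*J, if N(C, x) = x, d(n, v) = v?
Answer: -549/2 ≈ -274.50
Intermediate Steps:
I(f) = (2 + f)/(5 + f) (I(f) = (f + 2)/(f + 5) = (2 + f)/(5 + f))
W(q, P) = 81/4 (W(q, P) = (-4 + (2 - 3)/(5 - 3))**2 = (-4 - 1/2)**2 = (-9/2)**2 = 81/4)
J = -61/4 (J = 5 - 1*81/4 = 5 - 81/4 = -61/4 ≈ -15.250)
(245 - 227)*J = (245 - 227)*(-61/4) = 18*(-61/4) = -549/2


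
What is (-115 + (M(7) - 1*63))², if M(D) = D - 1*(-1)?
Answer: 28900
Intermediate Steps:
M(D) = 1 + D (M(D) = D + 1 = 1 + D)
(-115 + (M(7) - 1*63))² = (-115 + ((1 + 7) - 1*63))² = (-115 + (8 - 63))² = (-115 - 55)² = (-170)² = 28900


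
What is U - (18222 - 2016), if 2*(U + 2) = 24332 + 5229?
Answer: -2855/2 ≈ -1427.5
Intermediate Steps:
U = 29557/2 (U = -2 + (24332 + 5229)/2 = -2 + (½)*29561 = -2 + 29561/2 = 29557/2 ≈ 14779.)
U - (18222 - 2016) = 29557/2 - (18222 - 2016) = 29557/2 - 1*16206 = 29557/2 - 16206 = -2855/2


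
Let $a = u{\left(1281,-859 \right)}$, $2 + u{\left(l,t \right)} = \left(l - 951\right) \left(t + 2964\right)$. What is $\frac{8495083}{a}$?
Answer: $\frac{8495083}{694648} \approx 12.229$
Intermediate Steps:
$u{\left(l,t \right)} = -2 + \left(-951 + l\right) \left(2964 + t\right)$ ($u{\left(l,t \right)} = -2 + \left(l - 951\right) \left(t + 2964\right) = -2 + \left(-951 + l\right) \left(2964 + t\right)$)
$a = 694648$ ($a = -2818766 - -816909 + 2964 \cdot 1281 + 1281 \left(-859\right) = -2818766 + 816909 + 3796884 - 1100379 = 694648$)
$\frac{8495083}{a} = \frac{8495083}{694648}$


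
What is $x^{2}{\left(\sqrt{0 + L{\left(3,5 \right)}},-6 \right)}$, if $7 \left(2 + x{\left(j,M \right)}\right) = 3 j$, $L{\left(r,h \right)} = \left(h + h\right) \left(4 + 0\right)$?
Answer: $\frac{556}{49} - \frac{24 \sqrt{10}}{7} \approx 0.50484$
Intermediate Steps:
$L{\left(r,h \right)} = 8 h$ ($L{\left(r,h \right)} = 2 h 4 = 8 h$)
$x{\left(j,M \right)} = -2 + \frac{3 j}{7}$
$x^{2}{\left(\sqrt{0 + L{\left(3,5 \right)}},-6 \right)} = \left(-2 + \frac{3 \sqrt{0 + 8 \cdot 5}}{7}\right)^{2} = \left(-2 + \frac{3 \sqrt{0 + 40}}{7}\right)^{2} = \left(-2 + \frac{3 \sqrt{40}}{7}\right)^{2} = \left(-2 + \frac{3 \cdot 2 \sqrt{10}}{7}\right)^{2} = \left(-2 + \frac{6 \sqrt{10}}{7}\right)^{2}$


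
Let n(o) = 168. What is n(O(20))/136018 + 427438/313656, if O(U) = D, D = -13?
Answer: 14547989023/10665715452 ≈ 1.3640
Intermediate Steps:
O(U) = -13
n(O(20))/136018 + 427438/313656 = 168/136018 + 427438/313656 = 168*(1/136018) + 427438*(1/313656) = 84/68009 + 213719/156828 = 14547989023/10665715452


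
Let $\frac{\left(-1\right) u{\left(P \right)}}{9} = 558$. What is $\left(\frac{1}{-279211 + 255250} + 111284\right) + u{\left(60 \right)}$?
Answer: $\frac{2546143781}{23961} \approx 1.0626 \cdot 10^{5}$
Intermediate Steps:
$u{\left(P \right)} = -5022$ ($u{\left(P \right)} = \left(-9\right) 558 = -5022$)
$\left(\frac{1}{-279211 + 255250} + 111284\right) + u{\left(60 \right)} = \left(\frac{1}{-279211 + 255250} + 111284\right) - 5022 = \left(\frac{1}{-23961} + 111284\right) - 5022 = \left(- \frac{1}{23961} + 111284\right) - 5022 = \frac{2666475923}{23961} - 5022 = \frac{2546143781}{23961}$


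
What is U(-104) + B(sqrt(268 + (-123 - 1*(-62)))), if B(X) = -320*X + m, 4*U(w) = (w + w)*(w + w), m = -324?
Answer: 10492 - 960*sqrt(23) ≈ 5888.0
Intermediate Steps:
U(w) = w**2 (U(w) = ((w + w)*(w + w))/4 = ((2*w)*(2*w))/4 = (4*w**2)/4 = w**2)
B(X) = -324 - 320*X (B(X) = -320*X - 324 = -324 - 320*X)
U(-104) + B(sqrt(268 + (-123 - 1*(-62)))) = (-104)**2 + (-324 - 320*sqrt(268 + (-123 - 1*(-62)))) = 10816 + (-324 - 320*sqrt(268 + (-123 + 62))) = 10816 + (-324 - 320*sqrt(268 - 61)) = 10816 + (-324 - 960*sqrt(23)) = 10492 - 960*sqrt(23)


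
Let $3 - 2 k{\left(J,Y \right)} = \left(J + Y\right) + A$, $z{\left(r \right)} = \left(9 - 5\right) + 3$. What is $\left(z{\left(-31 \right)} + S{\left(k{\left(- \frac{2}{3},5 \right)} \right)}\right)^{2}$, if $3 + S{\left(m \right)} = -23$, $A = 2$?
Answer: $361$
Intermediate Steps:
$z{\left(r \right)} = 7$ ($z{\left(r \right)} = 4 + 3 = 7$)
$k{\left(J,Y \right)} = \frac{1}{2} - \frac{J}{2} - \frac{Y}{2}$ ($k{\left(J,Y \right)} = \frac{3}{2} - \frac{\left(J + Y\right) + 2}{2} = \frac{3}{2} - \frac{2 + J + Y}{2} = \frac{3}{2} - \left(1 + \frac{J}{2} + \frac{Y}{2}\right) = \frac{1}{2} - \frac{J}{2} - \frac{Y}{2}$)
$S{\left(m \right)} = -26$ ($S{\left(m \right)} = -3 - 23 = -26$)
$\left(z{\left(-31 \right)} + S{\left(k{\left(- \frac{2}{3},5 \right)} \right)}\right)^{2} = \left(7 - 26\right)^{2} = \left(-19\right)^{2} = 361$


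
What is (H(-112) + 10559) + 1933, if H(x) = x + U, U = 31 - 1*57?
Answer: 12354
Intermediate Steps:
U = -26 (U = 31 - 57 = -26)
H(x) = -26 + x (H(x) = x - 26 = -26 + x)
(H(-112) + 10559) + 1933 = ((-26 - 112) + 10559) + 1933 = (-138 + 10559) + 1933 = 10421 + 1933 = 12354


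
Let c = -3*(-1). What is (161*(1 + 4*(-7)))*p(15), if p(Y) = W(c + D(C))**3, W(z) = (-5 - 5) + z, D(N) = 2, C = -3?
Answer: 543375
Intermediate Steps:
c = 3
W(z) = -10 + z
p(Y) = -125 (p(Y) = (-10 + (3 + 2))**3 = (-10 + 5)**3 = (-5)**3 = -125)
(161*(1 + 4*(-7)))*p(15) = (161*(1 + 4*(-7)))*(-125) = (161*(1 - 28))*(-125) = (161*(-27))*(-125) = -4347*(-125) = 543375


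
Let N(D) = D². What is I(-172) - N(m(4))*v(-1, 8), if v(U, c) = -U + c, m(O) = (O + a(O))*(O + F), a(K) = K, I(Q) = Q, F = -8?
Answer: -9388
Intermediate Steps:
m(O) = 2*O*(-8 + O) (m(O) = (O + O)*(O - 8) = (2*O)*(-8 + O) = 2*O*(-8 + O))
v(U, c) = c - U
I(-172) - N(m(4))*v(-1, 8) = -172 - (2*4*(-8 + 4))²*(8 - 1*(-1)) = -172 - (2*4*(-4))²*(8 + 1) = -172 - (-32)²*9 = -172 - 1024*9 = -172 - 1*9216 = -172 - 9216 = -9388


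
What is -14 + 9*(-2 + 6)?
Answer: 22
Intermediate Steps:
-14 + 9*(-2 + 6) = -14 + 9*4 = -14 + 36 = 22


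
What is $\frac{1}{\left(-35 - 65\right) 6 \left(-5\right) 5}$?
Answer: $\frac{1}{15000} \approx 6.6667 \cdot 10^{-5}$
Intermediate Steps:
$\frac{1}{\left(-35 - 65\right) 6 \left(-5\right) 5} = \frac{1}{\left(-100\right) \left(\left(-30\right) 5\right)} = \frac{1}{\left(-100\right) \left(-150\right)} = \frac{1}{15000}$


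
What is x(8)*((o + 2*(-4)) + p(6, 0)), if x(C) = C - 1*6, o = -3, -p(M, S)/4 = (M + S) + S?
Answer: -70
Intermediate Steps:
p(M, S) = -8*S - 4*M (p(M, S) = -4*((M + S) + S) = -4*(M + 2*S) = -8*S - 4*M)
x(C) = -6 + C (x(C) = C - 6 = -6 + C)
x(8)*((o + 2*(-4)) + p(6, 0)) = (-6 + 8)*((-3 + 2*(-4)) + (-8*0 - 4*6)) = 2*((-3 - 8) + (0 - 24)) = 2*(-11 - 24) = 2*(-35) = -70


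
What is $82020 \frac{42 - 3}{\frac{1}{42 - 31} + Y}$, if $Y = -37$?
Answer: $- \frac{17593290}{203} \approx -86667.0$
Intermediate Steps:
$82020 \frac{42 - 3}{\frac{1}{42 - 31} + Y} = 82020 \frac{42 - 3}{\frac{1}{42 - 31} - 37} = 82020 \frac{39}{\frac{1}{11} - 37} = 82020 \frac{39}{- \frac{406}{11}} = 82020 \cdot 39 \left(- \frac{11}{406}\right) = 82020 \left(- \frac{429}{406}\right) = - \frac{17593290}{203}$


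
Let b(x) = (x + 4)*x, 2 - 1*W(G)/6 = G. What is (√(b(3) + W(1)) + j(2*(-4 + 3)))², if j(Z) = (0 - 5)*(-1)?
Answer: 52 + 30*√3 ≈ 103.96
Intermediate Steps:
W(G) = 12 - 6*G
b(x) = x*(4 + x) (b(x) = (4 + x)*x = x*(4 + x))
j(Z) = 5 (j(Z) = -5*(-1) = 5)
(√(b(3) + W(1)) + j(2*(-4 + 3)))² = (√(3*(4 + 3) + (12 - 6*1)) + 5)² = (√(3*7 + (12 - 6)) + 5)² = (√(21 + 6) + 5)² = (√27 + 5)² = (3*√3 + 5)² = (5 + 3*√3)²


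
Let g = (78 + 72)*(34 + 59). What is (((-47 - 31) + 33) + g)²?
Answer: 193349025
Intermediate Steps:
g = 13950 (g = 150*93 = 13950)
(((-47 - 31) + 33) + g)² = (((-47 - 31) + 33) + 13950)² = ((-78 + 33) + 13950)² = (-45 + 13950)² = 13905² = 193349025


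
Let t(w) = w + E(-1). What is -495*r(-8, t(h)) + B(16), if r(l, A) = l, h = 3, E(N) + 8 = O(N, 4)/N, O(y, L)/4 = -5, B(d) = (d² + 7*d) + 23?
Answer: 4351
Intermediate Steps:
B(d) = 23 + d² + 7*d
O(y, L) = -20 (O(y, L) = 4*(-5) = -20)
E(N) = -8 - 20/N
t(w) = 12 + w (t(w) = w + (-8 - 20/(-1)) = w + (-8 - 20*(-1)) = w + (-8 + 20) = w + 12 = 12 + w)
-495*r(-8, t(h)) + B(16) = -495*(-8) + (23 + 16² + 7*16) = 3960 + (23 + 256 + 112) = 3960 + 391 = 4351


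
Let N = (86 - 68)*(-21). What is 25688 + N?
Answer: 25310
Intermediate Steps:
N = -378 (N = 18*(-21) = -378)
25688 + N = 25688 - 378 = 25310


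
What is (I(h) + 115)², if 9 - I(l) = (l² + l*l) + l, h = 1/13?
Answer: 438525481/28561 ≈ 15354.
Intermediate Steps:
h = 1/13 ≈ 0.076923
I(l) = 9 - l - 2*l² (I(l) = 9 - ((l² + l*l) + l) = 9 - ((l² + l²) + l) = 9 - (2*l² + l) = 9 - (l + 2*l²) = 9 + (-l - 2*l²) = 9 - l - 2*l²)
(I(h) + 115)² = ((9 - 1*1/13 - 2*(1/13)²) + 115)² = ((9 - 1/13 - 2*1/169) + 115)² = ((9 - 1/13 - 2/169) + 115)² = (1506/169 + 115)² = (20941/169)² = 438525481/28561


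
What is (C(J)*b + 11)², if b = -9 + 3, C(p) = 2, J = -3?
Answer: 1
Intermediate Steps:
b = -6
(C(J)*b + 11)² = (2*(-6) + 11)² = (-12 + 11)² = (-1)² = 1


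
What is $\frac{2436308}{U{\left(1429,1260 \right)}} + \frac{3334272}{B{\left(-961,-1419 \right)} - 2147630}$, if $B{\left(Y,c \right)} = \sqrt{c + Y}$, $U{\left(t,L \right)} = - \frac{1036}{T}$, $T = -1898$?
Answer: $\frac{9521363684736191494}{2133195511417} - \frac{416784 i \sqrt{595}}{288269663705} \approx 4.4634 \cdot 10^{6} - 3.5267 \cdot 10^{-5} i$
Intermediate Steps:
$U{\left(t,L \right)} = \frac{518}{949}$ ($U{\left(t,L \right)} = - \frac{1036}{-1898} = \left(-1036\right) \left(- \frac{1}{1898}\right) = \frac{518}{949}$)
$B{\left(Y,c \right)} = \sqrt{Y + c}$
$\frac{2436308}{U{\left(1429,1260 \right)}} + \frac{3334272}{B{\left(-961,-1419 \right)} - 2147630} = \frac{2436308}{\frac{518}{949}} + \frac{3334272}{\sqrt{-961 - 1419} - 2147630} = 2436308 \cdot \frac{949}{518} + \frac{3334272}{\sqrt{-2380} - 2147630} = \frac{165146878}{37} + \frac{3334272}{2 i \sqrt{595} - 2147630} = \frac{165146878}{37} + \frac{3334272}{-2147630 + 2 i \sqrt{595}}$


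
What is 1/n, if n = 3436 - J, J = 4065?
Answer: -1/629 ≈ -0.0015898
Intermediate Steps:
n = -629 (n = 3436 - 1*4065 = 3436 - 4065 = -629)
1/n = 1/(-629) = -1/629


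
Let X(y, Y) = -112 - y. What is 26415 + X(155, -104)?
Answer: 26148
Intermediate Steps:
26415 + X(155, -104) = 26415 + (-112 - 1*155) = 26415 + (-112 - 155) = 26415 - 267 = 26148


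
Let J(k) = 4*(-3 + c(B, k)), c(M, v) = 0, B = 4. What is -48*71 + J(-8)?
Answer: -3420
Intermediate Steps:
J(k) = -12 (J(k) = 4*(-3 + 0) = 4*(-3) = -12)
-48*71 + J(-8) = -48*71 - 12 = -3408 - 12 = -3420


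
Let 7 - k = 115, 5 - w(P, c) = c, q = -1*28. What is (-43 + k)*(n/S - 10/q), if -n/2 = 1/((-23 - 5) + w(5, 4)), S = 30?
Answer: -307889/5670 ≈ -54.301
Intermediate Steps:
q = -28
w(P, c) = 5 - c
k = -108 (k = 7 - 1*115 = 7 - 115 = -108)
n = 2/27 (n = -2/((-23 - 5) + (5 - 1*4)) = -2/(-28 + (5 - 4)) = -2/(-28 + 1) = -2/(-27) = -2*(-1/27) = 2/27 ≈ 0.074074)
(-43 + k)*(n/S - 10/q) = (-43 - 108)*((2/27)/30 - 10/(-28)) = -151*((2/27)*(1/30) - 10*(-1/28)) = -151*(1/405 + 5/14) = -151*2039/5670 = -307889/5670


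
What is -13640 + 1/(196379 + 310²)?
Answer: -3989413559/292479 ≈ -13640.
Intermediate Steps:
-13640 + 1/(196379 + 310²) = -13640 + 1/(196379 + 96100) = -13640 + 1/292479 = -3989413559/292479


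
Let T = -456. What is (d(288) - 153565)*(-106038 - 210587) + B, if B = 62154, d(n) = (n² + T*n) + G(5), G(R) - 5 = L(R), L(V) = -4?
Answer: 63941847654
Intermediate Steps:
G(R) = 1 (G(R) = 5 - 4 = 1)
d(n) = 1 + n² - 456*n (d(n) = (n² - 456*n) + 1 = 1 + n² - 456*n)
(d(288) - 153565)*(-106038 - 210587) + B = ((1 + 288² - 456*288) - 153565)*(-106038 - 210587) + 62154 = ((1 + 82944 - 131328) - 153565)*(-316625) + 62154 = (-48383 - 153565)*(-316625) + 62154 = -201948*(-316625) + 62154 = 63941785500 + 62154 = 63941847654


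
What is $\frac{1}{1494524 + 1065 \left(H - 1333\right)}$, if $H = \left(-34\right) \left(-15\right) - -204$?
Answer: $\frac{1}{835289} \approx 1.1972 \cdot 10^{-6}$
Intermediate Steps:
$H = 714$ ($H = 510 + 204 = 714$)
$\frac{1}{1494524 + 1065 \left(H - 1333\right)} = \frac{1}{1494524 + 1065 \left(714 - 1333\right)} = \frac{1}{1494524 + 1065 \left(-619\right)} = \frac{1}{1494524 - 659235} = \frac{1}{835289}$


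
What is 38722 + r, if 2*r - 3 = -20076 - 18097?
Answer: 19637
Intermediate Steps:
r = -19085 (r = 3/2 + (-20076 - 18097)/2 = 3/2 + (½)*(-38173) = 3/2 - 38173/2 = -19085)
38722 + r = 38722 - 19085 = 19637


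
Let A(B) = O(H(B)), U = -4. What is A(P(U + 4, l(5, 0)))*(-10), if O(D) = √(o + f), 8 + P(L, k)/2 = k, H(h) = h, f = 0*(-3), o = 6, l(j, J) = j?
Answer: -10*√6 ≈ -24.495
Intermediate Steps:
f = 0
P(L, k) = -16 + 2*k
O(D) = √6 (O(D) = √(6 + 0) = √6)
A(B) = √6
A(P(U + 4, l(5, 0)))*(-10) = √6*(-10) = -10*√6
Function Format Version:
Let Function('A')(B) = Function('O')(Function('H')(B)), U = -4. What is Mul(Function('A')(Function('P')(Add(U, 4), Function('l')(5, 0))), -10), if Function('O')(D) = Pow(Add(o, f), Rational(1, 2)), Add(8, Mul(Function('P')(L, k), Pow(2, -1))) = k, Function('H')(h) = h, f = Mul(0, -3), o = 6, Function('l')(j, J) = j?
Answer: Mul(-10, Pow(6, Rational(1, 2))) ≈ -24.495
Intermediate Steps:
f = 0
Function('P')(L, k) = Add(-16, Mul(2, k))
Function('O')(D) = Pow(6, Rational(1, 2)) (Function('O')(D) = Pow(Add(6, 0), Rational(1, 2)) = Pow(6, Rational(1, 2)))
Function('A')(B) = Pow(6, Rational(1, 2))
Mul(Function('A')(Function('P')(Add(U, 4), Function('l')(5, 0))), -10) = Mul(Pow(6, Rational(1, 2)), -10) = Mul(-10, Pow(6, Rational(1, 2)))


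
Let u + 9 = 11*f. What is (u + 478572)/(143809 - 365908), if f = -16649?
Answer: -295424/222099 ≈ -1.3301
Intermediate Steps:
u = -183148 (u = -9 + 11*(-16649) = -9 - 183139 = -183148)
(u + 478572)/(143809 - 365908) = (-183148 + 478572)/(143809 - 365908) = 295424/(-222099) = 295424*(-1/222099) = -295424/222099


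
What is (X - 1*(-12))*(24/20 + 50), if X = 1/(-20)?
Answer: 15296/25 ≈ 611.84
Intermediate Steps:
X = -1/20 (X = 1*(-1/20) = -1/20 ≈ -0.050000)
(X - 1*(-12))*(24/20 + 50) = (-1/20 - 1*(-12))*(24/20 + 50) = (-1/20 + 12)*(24*(1/20) + 50) = 239*(6/5 + 50)/20 = (239/20)*(256/5) = 15296/25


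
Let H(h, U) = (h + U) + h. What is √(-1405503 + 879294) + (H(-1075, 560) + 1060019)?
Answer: 1058429 + I*√526209 ≈ 1.0584e+6 + 725.4*I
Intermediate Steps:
H(h, U) = U + 2*h (H(h, U) = (U + h) + h = U + 2*h)
√(-1405503 + 879294) + (H(-1075, 560) + 1060019) = √(-1405503 + 879294) + ((560 + 2*(-1075)) + 1060019) = √(-526209) + ((560 - 2150) + 1060019) = I*√526209 + (-1590 + 1060019) = I*√526209 + 1058429 = 1058429 + I*√526209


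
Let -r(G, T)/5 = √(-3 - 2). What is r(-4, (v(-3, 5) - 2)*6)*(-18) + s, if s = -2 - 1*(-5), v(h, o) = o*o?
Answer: 3 + 90*I*√5 ≈ 3.0 + 201.25*I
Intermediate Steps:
v(h, o) = o²
r(G, T) = -5*I*√5 (r(G, T) = -5*√(-3 - 2) = -5*I*√5)
s = 3 (s = -2 + 5 = 3)
r(-4, (v(-3, 5) - 2)*6)*(-18) + s = -5*I*√5*(-18) + 3 = 90*I*√5 + 3 = 3 + 90*I*√5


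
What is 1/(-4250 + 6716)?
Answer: 1/2466 ≈ 0.00040552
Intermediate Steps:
1/(-4250 + 6716) = 1/2466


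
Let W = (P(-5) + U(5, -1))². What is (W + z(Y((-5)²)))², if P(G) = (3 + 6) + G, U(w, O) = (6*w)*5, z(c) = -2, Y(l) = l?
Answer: 562353796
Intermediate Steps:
U(w, O) = 30*w
P(G) = 9 + G
W = 23716 (W = ((9 - 5) + 30*5)² = (4 + 150)² = 154² = 23716)
(W + z(Y((-5)²)))² = (23716 - 2)² = 23714² = 562353796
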